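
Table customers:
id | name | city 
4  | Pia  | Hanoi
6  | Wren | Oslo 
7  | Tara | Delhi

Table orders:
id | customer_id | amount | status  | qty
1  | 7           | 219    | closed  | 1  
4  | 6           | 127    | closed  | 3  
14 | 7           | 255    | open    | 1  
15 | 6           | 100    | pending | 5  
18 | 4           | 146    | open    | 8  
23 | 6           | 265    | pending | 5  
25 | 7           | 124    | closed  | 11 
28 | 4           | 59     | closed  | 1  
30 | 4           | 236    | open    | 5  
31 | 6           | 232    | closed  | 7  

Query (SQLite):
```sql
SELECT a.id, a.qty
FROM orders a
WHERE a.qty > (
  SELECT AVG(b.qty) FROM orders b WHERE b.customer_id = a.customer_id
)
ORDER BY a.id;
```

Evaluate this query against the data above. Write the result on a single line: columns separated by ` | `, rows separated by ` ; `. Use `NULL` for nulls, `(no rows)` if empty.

For each orders row a, compute AVG(qty) over rows sharing a.customer_id.
Keep row a if a.qty > that per-group AVG.
  customer_id=4: AVG(qty) = 4.666667
  customer_id=6: AVG(qty) = 5.0
  customer_id=7: AVG(qty) = 4.333333

18 | 8 ; 25 | 11 ; 30 | 5 ; 31 | 7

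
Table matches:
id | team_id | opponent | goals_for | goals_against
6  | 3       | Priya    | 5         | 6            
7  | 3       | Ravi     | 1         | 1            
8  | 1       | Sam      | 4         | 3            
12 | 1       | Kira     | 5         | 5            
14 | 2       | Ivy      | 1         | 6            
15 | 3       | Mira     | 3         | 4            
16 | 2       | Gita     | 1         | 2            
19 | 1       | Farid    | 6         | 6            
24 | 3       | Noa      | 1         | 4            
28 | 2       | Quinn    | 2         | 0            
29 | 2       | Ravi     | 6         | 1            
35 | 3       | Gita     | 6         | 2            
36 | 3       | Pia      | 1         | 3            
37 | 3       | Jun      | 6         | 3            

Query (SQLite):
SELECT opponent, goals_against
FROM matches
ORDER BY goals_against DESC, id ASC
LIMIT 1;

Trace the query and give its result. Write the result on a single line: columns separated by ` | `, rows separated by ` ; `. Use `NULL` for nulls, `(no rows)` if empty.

Priya | 6

Sort by goals_against desc, tiebreak id asc: (6, id=6), (6, id=14), (6, id=19), (5, id=12) …. Take first 1.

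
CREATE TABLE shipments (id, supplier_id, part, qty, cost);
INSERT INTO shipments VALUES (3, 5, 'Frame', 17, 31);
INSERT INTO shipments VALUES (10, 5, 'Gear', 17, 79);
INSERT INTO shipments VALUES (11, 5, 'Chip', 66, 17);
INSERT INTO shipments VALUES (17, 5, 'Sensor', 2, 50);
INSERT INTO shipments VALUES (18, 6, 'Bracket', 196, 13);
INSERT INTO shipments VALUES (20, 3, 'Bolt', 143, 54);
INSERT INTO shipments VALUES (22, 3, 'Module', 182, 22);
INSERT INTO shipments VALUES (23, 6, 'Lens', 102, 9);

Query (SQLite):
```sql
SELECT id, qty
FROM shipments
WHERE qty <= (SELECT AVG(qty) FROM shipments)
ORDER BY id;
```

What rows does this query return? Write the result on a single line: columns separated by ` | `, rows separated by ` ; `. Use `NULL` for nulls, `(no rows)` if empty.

3 | 17 ; 10 | 17 ; 11 | 66 ; 17 | 2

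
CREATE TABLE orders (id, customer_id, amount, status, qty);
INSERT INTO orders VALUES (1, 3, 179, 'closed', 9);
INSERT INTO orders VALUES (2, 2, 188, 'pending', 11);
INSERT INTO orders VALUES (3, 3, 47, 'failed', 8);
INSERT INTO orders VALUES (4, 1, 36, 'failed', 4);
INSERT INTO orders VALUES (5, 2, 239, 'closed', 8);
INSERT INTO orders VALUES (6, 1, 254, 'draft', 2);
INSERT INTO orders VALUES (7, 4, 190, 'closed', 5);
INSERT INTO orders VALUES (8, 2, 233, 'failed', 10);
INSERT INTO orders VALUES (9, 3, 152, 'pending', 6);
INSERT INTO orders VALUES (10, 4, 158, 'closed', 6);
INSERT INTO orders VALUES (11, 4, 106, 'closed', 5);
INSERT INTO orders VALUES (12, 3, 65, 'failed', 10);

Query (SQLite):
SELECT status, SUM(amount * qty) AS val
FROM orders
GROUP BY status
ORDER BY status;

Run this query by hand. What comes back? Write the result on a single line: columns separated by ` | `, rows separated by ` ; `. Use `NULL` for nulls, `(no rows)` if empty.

closed | 5951 ; draft | 508 ; failed | 3500 ; pending | 2980

For each row compute amount * qty.
Group by status; take SUM of the expression per group.
  closed: ids {1, 5, 7, 10, 11} → SUM(amount * qty)=5951
  draft: ids {6} → SUM(amount * qty)=508
  failed: ids {3, 4, 8, 12} → SUM(amount * qty)=3500
  pending: ids {2, 9} → SUM(amount * qty)=2980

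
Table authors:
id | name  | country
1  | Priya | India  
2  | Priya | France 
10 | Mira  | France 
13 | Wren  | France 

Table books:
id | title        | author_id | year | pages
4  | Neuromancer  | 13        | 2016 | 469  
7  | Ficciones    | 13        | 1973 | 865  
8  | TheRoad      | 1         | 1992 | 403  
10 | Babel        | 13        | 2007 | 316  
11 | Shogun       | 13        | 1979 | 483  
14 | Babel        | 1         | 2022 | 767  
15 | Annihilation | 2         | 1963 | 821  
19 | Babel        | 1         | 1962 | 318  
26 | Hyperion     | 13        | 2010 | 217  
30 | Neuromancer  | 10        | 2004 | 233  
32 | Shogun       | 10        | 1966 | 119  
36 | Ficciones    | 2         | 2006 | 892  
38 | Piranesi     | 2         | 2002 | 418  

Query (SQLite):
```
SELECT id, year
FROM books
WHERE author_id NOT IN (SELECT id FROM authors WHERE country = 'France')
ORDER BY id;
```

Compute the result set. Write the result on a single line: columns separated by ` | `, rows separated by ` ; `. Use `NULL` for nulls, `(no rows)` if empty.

Inner query: authors.id where country = 'France'.
Outer: keep books rows whose author_id is not in that set.
Inner query → {2, 10, 13}

8 | 1992 ; 14 | 2022 ; 19 | 1962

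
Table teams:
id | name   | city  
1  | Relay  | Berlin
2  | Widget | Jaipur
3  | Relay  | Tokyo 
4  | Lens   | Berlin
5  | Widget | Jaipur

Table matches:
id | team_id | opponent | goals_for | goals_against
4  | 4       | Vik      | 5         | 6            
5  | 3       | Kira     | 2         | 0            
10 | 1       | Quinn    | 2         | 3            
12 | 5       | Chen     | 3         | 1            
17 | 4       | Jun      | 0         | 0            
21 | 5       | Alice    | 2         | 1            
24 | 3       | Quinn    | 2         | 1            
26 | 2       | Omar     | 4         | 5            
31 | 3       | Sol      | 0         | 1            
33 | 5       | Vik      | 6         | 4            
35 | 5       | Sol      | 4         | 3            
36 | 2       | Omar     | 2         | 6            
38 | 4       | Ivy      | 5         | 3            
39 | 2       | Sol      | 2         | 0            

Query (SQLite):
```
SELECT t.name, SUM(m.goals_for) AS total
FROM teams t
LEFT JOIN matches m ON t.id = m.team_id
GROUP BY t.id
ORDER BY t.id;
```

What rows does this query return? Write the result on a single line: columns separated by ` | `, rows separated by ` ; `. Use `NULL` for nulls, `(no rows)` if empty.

Relay | 2 ; Widget | 8 ; Relay | 4 ; Lens | 10 ; Widget | 15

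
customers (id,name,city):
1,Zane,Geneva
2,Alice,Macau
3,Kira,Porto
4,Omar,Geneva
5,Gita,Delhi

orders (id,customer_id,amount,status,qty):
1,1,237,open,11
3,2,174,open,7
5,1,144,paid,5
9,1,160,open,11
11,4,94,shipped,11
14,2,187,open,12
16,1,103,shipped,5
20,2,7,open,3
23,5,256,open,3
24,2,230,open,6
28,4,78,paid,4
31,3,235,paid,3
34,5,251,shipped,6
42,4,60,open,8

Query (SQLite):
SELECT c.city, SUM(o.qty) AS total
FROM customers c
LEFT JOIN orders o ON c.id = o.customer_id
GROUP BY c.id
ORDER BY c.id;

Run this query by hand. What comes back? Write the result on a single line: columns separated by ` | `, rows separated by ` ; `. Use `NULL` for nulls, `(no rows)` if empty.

Geneva | 32 ; Macau | 28 ; Porto | 3 ; Geneva | 23 ; Delhi | 9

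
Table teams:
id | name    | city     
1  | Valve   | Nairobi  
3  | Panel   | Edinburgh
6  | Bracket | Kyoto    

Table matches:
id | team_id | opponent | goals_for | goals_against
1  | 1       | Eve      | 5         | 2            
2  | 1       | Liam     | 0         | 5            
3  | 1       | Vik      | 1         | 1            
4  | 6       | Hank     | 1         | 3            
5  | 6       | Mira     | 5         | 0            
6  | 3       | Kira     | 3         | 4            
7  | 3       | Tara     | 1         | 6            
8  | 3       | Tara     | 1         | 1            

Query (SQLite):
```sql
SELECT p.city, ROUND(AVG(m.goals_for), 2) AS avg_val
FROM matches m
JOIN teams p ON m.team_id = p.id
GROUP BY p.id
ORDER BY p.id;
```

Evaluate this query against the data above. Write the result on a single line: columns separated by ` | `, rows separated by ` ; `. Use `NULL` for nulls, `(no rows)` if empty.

Nairobi | 2 ; Edinburgh | 1.67 ; Kyoto | 3

Join each matches row to its teams via team_id.
Group joined rows by teams.id; compute ROUND(AVG(m.goals_for), 2) per group.
  1: ids {1, 2, 3} → ROUND(AVG(m.goals_for), 2)=2
  3: ids {6, 7, 8} → ROUND(AVG(m.goals_for), 2)=1.67
  6: ids {4, 5} → ROUND(AVG(m.goals_for), 2)=3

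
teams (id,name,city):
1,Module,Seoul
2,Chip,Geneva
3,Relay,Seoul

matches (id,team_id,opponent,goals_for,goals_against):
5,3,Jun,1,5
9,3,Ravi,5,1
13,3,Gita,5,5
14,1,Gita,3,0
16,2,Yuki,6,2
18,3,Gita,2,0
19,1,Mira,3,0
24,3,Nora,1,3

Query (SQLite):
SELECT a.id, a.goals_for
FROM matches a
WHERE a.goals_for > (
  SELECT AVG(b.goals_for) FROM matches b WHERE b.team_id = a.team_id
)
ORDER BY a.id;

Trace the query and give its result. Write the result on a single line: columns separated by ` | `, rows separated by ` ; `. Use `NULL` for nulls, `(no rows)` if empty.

For each matches row a, compute AVG(goals_for) over rows sharing a.team_id.
Keep row a if a.goals_for > that per-group AVG.
  team_id=1: AVG(goals_for) = 3.0
  team_id=2: AVG(goals_for) = 6.0
  team_id=3: AVG(goals_for) = 2.8

9 | 5 ; 13 | 5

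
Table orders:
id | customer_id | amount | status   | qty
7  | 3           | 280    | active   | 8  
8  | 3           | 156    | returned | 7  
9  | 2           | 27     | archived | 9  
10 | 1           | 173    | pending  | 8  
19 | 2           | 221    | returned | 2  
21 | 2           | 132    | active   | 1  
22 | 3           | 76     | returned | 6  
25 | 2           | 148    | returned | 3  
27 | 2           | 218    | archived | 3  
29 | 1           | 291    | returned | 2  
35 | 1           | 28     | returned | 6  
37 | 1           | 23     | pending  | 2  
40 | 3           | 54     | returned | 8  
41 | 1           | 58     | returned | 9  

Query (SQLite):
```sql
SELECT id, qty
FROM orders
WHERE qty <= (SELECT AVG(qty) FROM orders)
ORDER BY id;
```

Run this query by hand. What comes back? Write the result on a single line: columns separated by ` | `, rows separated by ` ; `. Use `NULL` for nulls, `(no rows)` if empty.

19 | 2 ; 21 | 1 ; 25 | 3 ; 27 | 3 ; 29 | 2 ; 37 | 2

Scalar subquery: AVG(qty) over all orders rows = 5.285714 (≈; comparison uses full precision).
Keep rows where qty <= that value.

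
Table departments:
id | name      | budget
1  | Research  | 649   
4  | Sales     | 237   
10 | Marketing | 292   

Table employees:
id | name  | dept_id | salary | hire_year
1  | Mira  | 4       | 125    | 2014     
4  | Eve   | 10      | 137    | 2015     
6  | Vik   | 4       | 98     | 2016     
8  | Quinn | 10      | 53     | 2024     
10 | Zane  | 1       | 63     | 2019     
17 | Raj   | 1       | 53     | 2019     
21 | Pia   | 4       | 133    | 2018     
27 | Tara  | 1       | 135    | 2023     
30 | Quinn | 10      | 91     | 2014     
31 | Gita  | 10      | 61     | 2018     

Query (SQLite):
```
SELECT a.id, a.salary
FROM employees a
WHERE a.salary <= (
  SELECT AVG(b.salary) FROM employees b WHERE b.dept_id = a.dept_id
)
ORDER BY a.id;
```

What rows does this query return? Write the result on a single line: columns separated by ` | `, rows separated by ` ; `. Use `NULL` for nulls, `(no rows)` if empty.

6 | 98 ; 8 | 53 ; 10 | 63 ; 17 | 53 ; 31 | 61

For each employees row a, compute AVG(salary) over rows sharing a.dept_id.
Keep row a if a.salary <= that per-group AVG.
  dept_id=1: AVG(salary) = 83.666667
  dept_id=4: AVG(salary) = 118.666667
  dept_id=10: AVG(salary) = 85.5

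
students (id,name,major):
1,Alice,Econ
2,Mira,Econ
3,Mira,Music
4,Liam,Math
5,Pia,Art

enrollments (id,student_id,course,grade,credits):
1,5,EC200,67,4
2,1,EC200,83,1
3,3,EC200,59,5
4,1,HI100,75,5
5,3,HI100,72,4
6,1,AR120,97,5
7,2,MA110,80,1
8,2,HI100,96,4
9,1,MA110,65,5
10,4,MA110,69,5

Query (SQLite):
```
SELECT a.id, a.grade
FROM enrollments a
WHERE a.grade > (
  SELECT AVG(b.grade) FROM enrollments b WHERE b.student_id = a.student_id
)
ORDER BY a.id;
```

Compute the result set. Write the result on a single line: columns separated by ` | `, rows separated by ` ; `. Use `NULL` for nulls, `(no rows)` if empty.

2 | 83 ; 5 | 72 ; 6 | 97 ; 8 | 96

For each enrollments row a, compute AVG(grade) over rows sharing a.student_id.
Keep row a if a.grade > that per-group AVG.
  student_id=1: AVG(grade) = 80.0
  student_id=2: AVG(grade) = 88.0
  student_id=3: AVG(grade) = 65.5
  student_id=4: AVG(grade) = 69.0
  student_id=5: AVG(grade) = 67.0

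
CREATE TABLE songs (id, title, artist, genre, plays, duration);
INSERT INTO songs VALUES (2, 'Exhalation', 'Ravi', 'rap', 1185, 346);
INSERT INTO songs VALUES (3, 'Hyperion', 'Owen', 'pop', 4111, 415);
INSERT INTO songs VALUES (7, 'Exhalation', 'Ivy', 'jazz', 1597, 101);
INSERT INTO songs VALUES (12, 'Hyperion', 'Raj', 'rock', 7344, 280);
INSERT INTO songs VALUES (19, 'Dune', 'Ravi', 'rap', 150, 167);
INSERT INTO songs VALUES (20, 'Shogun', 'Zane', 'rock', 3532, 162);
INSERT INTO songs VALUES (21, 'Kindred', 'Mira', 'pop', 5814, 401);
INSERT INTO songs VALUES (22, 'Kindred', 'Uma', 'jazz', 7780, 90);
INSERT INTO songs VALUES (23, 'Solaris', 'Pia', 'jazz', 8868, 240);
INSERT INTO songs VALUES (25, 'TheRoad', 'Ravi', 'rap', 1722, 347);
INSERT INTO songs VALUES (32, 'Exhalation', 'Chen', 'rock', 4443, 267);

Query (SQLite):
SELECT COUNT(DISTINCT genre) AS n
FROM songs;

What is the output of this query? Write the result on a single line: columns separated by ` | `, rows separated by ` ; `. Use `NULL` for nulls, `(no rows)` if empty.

4

Count distinct non-NULL genre values.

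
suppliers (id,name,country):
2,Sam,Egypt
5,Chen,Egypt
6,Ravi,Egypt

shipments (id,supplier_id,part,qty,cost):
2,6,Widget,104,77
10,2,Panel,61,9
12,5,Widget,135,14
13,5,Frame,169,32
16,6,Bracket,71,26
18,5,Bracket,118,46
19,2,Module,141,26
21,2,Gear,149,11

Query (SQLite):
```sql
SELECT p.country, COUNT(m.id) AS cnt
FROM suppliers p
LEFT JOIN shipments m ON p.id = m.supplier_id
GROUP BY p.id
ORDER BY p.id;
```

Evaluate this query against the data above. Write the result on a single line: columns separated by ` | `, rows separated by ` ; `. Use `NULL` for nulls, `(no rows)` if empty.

Egypt | 3 ; Egypt | 3 ; Egypt | 2

LEFT JOIN keeps every suppliers row; unmatched ones get NULL for shipments columns.
Group by suppliers.id and compute COUNT(m.id). COUNT(col) of an all-NULL group is 0.
  2: ids {10, 19, 21} → COUNT(m.id)=3
  5: ids {12, 13, 18} → COUNT(m.id)=3
  6: ids {2, 16} → COUNT(m.id)=2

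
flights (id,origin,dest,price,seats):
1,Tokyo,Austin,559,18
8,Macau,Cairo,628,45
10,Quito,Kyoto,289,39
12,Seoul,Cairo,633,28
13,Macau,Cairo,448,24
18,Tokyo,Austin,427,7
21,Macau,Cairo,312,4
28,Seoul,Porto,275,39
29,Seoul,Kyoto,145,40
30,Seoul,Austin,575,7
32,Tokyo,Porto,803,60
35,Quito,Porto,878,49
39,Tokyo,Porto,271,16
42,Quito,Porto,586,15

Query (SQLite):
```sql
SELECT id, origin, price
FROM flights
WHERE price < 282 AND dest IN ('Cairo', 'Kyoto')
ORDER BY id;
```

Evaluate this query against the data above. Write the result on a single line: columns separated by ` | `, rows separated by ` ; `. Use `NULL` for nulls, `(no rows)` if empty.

price < 282: ids {28, 29, 39}
dest IN ('Cairo', 'Kyoto'): ids {8, 10, 12, 13, 21, 29}
Combine with AND.

29 | Seoul | 145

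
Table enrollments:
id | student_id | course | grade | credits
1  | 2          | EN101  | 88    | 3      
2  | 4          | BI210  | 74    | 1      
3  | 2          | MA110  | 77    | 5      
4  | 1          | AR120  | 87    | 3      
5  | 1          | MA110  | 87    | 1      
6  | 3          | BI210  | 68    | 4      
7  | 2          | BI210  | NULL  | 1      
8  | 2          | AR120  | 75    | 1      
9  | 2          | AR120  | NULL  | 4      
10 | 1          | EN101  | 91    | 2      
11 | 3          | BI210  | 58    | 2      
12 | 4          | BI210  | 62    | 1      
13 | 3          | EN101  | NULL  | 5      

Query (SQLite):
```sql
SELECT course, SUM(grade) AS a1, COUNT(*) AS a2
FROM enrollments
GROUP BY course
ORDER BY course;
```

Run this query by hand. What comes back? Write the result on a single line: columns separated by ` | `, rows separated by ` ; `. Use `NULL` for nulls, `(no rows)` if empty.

Group enrollments by course.
Per group compute: SUM(grade), COUNT(*).
  AR120: ids {4, 8, 9} → SUM(grade)=162, COUNT(*)=3
  BI210: ids {2, 6, 7, 11, 12} → SUM(grade)=262, COUNT(*)=5
  EN101: ids {1, 10, 13} → SUM(grade)=179, COUNT(*)=3
  MA110: ids {3, 5} → SUM(grade)=164, COUNT(*)=2

AR120 | 162 | 3 ; BI210 | 262 | 5 ; EN101 | 179 | 3 ; MA110 | 164 | 2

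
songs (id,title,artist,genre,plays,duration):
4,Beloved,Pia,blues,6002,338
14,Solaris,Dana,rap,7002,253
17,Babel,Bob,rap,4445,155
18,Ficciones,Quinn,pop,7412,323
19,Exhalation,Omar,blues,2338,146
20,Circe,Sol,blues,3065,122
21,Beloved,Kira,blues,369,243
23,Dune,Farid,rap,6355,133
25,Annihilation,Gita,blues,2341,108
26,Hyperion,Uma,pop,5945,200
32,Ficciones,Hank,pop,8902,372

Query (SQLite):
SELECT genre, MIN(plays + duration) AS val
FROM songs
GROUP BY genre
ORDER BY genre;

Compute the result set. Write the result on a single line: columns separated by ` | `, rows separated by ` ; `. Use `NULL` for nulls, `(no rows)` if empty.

blues | 612 ; pop | 6145 ; rap | 4600

For each row compute plays + duration.
Group by genre; take MIN of the expression per group.
  blues: ids {4, 19, 20, 21, 25} → MIN(plays + duration)=612
  pop: ids {18, 26, 32} → MIN(plays + duration)=6145
  rap: ids {14, 17, 23} → MIN(plays + duration)=4600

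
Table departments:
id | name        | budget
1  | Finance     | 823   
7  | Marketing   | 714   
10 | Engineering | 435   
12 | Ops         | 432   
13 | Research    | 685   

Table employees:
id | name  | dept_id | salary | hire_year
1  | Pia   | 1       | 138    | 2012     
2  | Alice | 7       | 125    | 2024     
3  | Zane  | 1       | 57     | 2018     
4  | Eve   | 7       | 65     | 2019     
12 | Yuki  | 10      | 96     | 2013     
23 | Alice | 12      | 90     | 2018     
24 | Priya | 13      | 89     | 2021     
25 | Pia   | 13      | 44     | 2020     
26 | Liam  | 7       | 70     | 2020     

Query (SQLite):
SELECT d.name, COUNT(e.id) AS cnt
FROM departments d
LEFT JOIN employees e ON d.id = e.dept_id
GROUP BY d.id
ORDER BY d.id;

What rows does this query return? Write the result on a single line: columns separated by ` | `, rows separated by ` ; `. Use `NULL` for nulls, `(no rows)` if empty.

Finance | 2 ; Marketing | 3 ; Engineering | 1 ; Ops | 1 ; Research | 2

LEFT JOIN keeps every departments row; unmatched ones get NULL for employees columns.
Group by departments.id and compute COUNT(e.id). COUNT(col) of an all-NULL group is 0.
  1: ids {1, 3} → COUNT(e.id)=2
  7: ids {2, 4, 26} → COUNT(e.id)=3
  10: ids {12} → COUNT(e.id)=1
  12: ids {23} → COUNT(e.id)=1
  13: ids {24, 25} → COUNT(e.id)=2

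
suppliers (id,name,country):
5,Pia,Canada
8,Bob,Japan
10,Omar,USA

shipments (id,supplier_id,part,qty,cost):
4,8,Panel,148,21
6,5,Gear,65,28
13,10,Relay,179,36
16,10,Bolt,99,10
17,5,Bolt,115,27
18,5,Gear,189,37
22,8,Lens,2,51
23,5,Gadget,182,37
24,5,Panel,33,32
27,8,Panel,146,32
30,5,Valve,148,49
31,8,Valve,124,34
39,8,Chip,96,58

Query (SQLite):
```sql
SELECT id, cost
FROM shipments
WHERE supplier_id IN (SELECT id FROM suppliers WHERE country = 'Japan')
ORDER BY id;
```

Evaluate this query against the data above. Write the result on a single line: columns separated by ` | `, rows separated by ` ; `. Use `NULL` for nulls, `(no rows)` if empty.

Inner query: suppliers.id where country = 'Japan'.
Outer: keep shipments rows whose supplier_id is in that set.
Inner query → {8}

4 | 21 ; 22 | 51 ; 27 | 32 ; 31 | 34 ; 39 | 58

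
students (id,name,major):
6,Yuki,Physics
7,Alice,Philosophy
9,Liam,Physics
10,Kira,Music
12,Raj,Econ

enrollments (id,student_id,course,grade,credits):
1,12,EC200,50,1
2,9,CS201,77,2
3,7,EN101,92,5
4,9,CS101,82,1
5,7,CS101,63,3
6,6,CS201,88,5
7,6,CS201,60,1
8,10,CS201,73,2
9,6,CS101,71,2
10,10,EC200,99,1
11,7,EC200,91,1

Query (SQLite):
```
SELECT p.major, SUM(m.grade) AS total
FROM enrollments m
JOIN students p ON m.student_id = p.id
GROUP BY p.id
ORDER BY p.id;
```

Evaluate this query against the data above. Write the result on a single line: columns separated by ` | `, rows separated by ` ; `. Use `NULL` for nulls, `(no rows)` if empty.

Physics | 219 ; Philosophy | 246 ; Physics | 159 ; Music | 172 ; Econ | 50

Join each enrollments row to its students via student_id.
Group joined rows by students.id; compute SUM(m.grade) per group.
  6: ids {6, 7, 9} → SUM(m.grade)=219
  7: ids {3, 5, 11} → SUM(m.grade)=246
  9: ids {2, 4} → SUM(m.grade)=159
  10: ids {8, 10} → SUM(m.grade)=172
  12: ids {1} → SUM(m.grade)=50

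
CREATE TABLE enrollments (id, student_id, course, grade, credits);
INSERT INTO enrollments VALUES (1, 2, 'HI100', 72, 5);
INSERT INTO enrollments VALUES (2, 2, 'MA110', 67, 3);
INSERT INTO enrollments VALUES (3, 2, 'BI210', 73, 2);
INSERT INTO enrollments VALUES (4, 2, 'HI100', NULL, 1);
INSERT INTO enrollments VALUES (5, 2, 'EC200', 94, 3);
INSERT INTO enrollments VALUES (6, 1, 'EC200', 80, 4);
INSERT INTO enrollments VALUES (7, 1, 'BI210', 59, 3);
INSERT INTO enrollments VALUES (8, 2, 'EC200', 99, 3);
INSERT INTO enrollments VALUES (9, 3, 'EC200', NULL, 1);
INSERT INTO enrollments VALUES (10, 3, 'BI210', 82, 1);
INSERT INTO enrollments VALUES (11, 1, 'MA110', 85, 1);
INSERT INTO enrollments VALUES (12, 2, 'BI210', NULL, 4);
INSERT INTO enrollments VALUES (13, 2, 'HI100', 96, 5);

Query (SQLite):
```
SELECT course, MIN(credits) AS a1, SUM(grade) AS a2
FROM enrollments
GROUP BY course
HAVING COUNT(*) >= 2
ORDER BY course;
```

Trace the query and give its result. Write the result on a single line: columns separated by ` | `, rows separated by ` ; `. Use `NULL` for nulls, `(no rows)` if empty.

BI210 | 1 | 214 ; EC200 | 1 | 273 ; HI100 | 1 | 168 ; MA110 | 1 | 152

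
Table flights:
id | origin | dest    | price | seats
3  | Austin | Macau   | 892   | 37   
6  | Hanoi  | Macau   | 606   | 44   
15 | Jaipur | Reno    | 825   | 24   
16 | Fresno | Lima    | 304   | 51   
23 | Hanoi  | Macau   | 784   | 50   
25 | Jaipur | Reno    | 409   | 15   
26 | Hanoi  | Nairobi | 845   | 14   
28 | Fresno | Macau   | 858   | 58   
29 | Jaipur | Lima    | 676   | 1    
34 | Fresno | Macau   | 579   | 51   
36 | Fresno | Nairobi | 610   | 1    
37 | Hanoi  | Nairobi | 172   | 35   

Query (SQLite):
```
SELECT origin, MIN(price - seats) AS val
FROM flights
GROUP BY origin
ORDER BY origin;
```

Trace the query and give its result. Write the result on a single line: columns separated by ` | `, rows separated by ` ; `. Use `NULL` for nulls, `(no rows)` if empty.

For each row compute price - seats.
Group by origin; take MIN of the expression per group.
  Austin: ids {3} → MIN(price - seats)=855
  Fresno: ids {16, 28, 34, 36} → MIN(price - seats)=253
  Hanoi: ids {6, 23, 26, 37} → MIN(price - seats)=137
  Jaipur: ids {15, 25, 29} → MIN(price - seats)=394

Austin | 855 ; Fresno | 253 ; Hanoi | 137 ; Jaipur | 394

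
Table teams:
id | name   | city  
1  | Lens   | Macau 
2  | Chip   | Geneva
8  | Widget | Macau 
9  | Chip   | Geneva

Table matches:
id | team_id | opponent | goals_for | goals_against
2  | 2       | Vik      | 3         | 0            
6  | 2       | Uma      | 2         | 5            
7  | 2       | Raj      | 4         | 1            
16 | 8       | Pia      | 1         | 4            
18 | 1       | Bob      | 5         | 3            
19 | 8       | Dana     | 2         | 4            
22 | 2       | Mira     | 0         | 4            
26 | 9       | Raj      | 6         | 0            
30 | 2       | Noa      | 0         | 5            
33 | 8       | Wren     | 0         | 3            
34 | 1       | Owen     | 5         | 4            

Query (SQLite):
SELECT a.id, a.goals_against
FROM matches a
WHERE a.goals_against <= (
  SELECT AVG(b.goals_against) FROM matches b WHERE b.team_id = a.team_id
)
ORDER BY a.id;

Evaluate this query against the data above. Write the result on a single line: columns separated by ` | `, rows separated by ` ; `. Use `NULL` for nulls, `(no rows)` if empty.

For each matches row a, compute AVG(goals_against) over rows sharing a.team_id.
Keep row a if a.goals_against <= that per-group AVG.
  team_id=1: AVG(goals_against) = 3.5
  team_id=2: AVG(goals_against) = 3.0
  team_id=8: AVG(goals_against) = 3.666667
  team_id=9: AVG(goals_against) = 0.0

2 | 0 ; 7 | 1 ; 18 | 3 ; 26 | 0 ; 33 | 3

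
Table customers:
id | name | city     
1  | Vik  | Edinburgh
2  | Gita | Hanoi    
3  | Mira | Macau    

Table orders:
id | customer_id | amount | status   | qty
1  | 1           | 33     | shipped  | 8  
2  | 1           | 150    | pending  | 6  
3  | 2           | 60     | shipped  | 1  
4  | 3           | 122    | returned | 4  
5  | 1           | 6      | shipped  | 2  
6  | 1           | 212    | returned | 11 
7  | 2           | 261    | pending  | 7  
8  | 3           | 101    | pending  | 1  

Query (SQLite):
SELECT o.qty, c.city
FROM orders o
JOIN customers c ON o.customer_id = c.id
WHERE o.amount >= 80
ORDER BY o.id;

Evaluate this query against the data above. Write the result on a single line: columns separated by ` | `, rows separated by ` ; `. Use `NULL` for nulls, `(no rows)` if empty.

6 | Edinburgh ; 4 | Macau ; 11 | Edinburgh ; 7 | Hanoi ; 1 | Macau

Each orders row matches the customers row where customer_id = customers.id.
Then keep rows with o.amount >= 80.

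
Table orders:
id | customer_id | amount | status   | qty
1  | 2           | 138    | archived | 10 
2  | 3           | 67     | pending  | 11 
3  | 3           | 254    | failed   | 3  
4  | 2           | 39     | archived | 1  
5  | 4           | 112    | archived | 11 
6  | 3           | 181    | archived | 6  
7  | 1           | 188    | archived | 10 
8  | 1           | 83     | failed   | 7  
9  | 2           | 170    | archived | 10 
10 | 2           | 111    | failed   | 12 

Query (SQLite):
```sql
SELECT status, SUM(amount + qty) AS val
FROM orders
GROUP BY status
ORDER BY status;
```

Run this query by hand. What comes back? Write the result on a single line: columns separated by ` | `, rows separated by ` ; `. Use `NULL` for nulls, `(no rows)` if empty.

archived | 876 ; failed | 470 ; pending | 78

For each row compute amount + qty.
Group by status; take SUM of the expression per group.
  archived: ids {1, 4, 5, 6, 7, 9} → SUM(amount + qty)=876
  failed: ids {3, 8, 10} → SUM(amount + qty)=470
  pending: ids {2} → SUM(amount + qty)=78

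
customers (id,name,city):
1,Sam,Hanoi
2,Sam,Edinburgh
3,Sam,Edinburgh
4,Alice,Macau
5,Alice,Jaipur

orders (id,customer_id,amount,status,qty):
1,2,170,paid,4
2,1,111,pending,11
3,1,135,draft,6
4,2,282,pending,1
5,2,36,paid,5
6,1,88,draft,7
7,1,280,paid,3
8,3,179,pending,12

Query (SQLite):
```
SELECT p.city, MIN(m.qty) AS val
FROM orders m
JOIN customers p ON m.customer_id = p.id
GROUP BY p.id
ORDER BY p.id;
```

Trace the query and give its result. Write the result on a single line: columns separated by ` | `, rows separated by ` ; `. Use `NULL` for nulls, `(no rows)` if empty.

Hanoi | 3 ; Edinburgh | 1 ; Edinburgh | 12

Join each orders row to its customers via customer_id.
Group joined rows by customers.id; compute MIN(m.qty) per group.
  1: ids {2, 3, 6, 7} → MIN(m.qty)=3
  2: ids {1, 4, 5} → MIN(m.qty)=1
  3: ids {8} → MIN(m.qty)=12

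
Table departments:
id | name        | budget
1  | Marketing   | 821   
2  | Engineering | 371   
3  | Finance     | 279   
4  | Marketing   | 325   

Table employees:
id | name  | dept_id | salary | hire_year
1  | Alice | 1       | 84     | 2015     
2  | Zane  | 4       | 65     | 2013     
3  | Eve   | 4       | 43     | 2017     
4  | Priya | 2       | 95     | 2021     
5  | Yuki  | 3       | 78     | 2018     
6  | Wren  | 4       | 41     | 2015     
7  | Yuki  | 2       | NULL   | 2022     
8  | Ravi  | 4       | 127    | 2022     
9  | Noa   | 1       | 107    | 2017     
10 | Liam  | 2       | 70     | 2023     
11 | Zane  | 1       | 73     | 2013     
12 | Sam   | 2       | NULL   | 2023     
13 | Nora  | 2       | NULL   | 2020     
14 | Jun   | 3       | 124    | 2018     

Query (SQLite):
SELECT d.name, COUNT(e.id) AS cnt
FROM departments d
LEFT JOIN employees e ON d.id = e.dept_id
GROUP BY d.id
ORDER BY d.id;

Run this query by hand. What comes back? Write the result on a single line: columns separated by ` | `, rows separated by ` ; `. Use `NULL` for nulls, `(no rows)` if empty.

LEFT JOIN keeps every departments row; unmatched ones get NULL for employees columns.
Group by departments.id and compute COUNT(e.id). COUNT(col) of an all-NULL group is 0.
  1: ids {1, 9, 11} → COUNT(e.id)=3
  2: ids {4, 7, 10, 12, 13} → COUNT(e.id)=5
  3: ids {5, 14} → COUNT(e.id)=2
  4: ids {2, 3, 6, 8} → COUNT(e.id)=4

Marketing | 3 ; Engineering | 5 ; Finance | 2 ; Marketing | 4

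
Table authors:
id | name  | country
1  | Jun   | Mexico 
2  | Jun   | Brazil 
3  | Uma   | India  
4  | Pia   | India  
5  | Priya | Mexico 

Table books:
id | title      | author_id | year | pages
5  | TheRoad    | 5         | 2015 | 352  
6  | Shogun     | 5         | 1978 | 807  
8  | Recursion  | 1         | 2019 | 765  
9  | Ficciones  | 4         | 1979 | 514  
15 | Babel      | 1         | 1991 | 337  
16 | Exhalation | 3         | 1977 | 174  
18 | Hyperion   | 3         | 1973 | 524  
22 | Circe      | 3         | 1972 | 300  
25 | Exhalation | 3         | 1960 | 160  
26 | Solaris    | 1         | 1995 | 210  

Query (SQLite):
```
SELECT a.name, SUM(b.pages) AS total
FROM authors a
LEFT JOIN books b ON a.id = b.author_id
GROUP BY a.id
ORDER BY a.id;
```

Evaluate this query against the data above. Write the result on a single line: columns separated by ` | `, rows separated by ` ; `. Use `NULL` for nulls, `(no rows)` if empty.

LEFT JOIN keeps every authors row; unmatched ones get NULL for books columns.
Group by authors.id and compute SUM(b.pages). SUM over an all-NULL group is NULL.
  1: ids {8, 15, 26} → SUM(b.pages)=1312
  2: ids {—} → SUM(b.pages)=NULL
  3: ids {16, 18, 22, 25} → SUM(b.pages)=1158
  4: ids {9} → SUM(b.pages)=514
  5: ids {5, 6} → SUM(b.pages)=1159

Jun | 1312 ; Jun | NULL ; Uma | 1158 ; Pia | 514 ; Priya | 1159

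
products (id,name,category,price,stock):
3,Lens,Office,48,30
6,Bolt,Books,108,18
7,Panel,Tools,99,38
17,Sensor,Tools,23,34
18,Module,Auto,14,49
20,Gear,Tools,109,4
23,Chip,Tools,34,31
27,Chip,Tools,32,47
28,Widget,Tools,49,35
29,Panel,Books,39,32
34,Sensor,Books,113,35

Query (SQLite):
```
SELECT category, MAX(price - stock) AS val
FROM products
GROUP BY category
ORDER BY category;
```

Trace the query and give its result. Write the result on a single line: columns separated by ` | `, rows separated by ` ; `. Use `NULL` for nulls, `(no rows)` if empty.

Auto | -35 ; Books | 90 ; Office | 18 ; Tools | 105

For each row compute price - stock.
Group by category; take MAX of the expression per group.
  Auto: ids {18} → MAX(price - stock)=-35
  Books: ids {6, 29, 34} → MAX(price - stock)=90
  Office: ids {3} → MAX(price - stock)=18
  Tools: ids {7, 17, 20, 23, 27, 28} → MAX(price - stock)=105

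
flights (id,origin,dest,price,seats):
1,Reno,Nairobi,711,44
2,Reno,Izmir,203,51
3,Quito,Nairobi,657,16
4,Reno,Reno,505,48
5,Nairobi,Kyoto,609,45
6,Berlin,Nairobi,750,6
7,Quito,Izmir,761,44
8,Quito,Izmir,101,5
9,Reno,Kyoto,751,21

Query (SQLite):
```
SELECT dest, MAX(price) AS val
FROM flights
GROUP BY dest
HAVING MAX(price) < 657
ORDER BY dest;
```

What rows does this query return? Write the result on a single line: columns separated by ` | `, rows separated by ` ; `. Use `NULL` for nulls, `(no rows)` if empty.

Partition flights by dest; compute MAX(price) within each group.
HAVING: keep groups where MAX(price) < 657.
  Izmir: ids {2, 7, 8} → MAX(price)=761
  Kyoto: ids {5, 9} → MAX(price)=751
  Nairobi: ids {1, 3, 6} → MAX(price)=750
  Reno: ids {4} → MAX(price)=505

Reno | 505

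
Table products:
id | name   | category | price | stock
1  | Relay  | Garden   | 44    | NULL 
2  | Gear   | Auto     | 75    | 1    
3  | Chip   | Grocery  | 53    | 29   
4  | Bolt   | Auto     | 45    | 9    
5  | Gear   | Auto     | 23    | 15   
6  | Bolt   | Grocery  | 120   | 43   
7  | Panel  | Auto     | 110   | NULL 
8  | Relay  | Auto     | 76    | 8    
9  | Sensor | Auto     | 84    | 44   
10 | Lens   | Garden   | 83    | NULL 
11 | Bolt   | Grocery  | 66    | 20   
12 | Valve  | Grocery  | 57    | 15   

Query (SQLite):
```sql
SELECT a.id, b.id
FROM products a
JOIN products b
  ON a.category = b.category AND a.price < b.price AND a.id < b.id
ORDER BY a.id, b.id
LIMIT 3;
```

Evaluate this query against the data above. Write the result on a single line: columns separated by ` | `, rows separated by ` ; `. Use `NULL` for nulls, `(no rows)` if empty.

1 | 10 ; 2 | 7 ; 2 | 8

Pairs (a,b) with same category, a.price < b.price, a.id < b.id.
category groups: Auto:{2,4,5,7,8,9} Garden:{1,10} Grocery:{3,6,11,12}
Ordered by (a.id, b.id); first 3.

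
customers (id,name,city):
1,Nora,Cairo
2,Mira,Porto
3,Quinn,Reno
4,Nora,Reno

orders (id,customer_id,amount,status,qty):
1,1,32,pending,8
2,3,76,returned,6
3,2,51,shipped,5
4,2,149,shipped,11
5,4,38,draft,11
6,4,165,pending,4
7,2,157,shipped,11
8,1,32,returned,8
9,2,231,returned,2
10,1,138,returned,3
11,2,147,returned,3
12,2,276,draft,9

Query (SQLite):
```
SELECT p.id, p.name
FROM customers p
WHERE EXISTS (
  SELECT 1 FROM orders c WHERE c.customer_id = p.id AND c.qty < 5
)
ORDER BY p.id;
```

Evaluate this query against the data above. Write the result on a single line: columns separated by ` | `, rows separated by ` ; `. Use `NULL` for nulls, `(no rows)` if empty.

For each customers row, check whether any orders with matching customer_id has qty < 5.
Keep rows where that is true.

1 | Nora ; 2 | Mira ; 4 | Nora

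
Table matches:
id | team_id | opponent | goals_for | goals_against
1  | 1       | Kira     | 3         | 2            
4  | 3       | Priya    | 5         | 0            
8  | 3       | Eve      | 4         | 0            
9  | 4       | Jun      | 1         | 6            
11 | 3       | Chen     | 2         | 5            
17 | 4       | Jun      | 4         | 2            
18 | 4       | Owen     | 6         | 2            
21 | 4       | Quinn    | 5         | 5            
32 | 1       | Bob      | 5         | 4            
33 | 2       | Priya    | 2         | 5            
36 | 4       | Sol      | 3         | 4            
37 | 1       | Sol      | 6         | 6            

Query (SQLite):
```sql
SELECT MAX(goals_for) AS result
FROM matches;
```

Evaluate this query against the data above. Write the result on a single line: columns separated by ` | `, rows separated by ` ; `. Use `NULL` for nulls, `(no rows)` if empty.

6

All goals_for values: [3, 5, 4, 1, 2, 4, 6, 5, 5, 2, 3, 6].
MAX of non-NULL values = 6.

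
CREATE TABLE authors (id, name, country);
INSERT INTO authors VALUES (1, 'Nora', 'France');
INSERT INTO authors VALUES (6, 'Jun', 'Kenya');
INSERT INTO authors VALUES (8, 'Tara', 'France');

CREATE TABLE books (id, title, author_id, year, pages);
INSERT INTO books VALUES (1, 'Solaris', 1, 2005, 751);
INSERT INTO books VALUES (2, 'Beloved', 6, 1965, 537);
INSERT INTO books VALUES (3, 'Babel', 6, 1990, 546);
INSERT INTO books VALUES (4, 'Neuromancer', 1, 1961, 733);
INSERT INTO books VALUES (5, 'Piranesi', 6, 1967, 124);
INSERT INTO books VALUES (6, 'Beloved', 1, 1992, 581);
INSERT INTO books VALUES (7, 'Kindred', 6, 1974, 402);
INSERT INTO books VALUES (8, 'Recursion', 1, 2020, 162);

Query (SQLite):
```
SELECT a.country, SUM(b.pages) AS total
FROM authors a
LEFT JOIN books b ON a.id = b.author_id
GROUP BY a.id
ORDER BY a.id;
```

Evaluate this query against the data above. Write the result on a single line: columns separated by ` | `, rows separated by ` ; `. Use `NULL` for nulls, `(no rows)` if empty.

France | 2227 ; Kenya | 1609 ; France | NULL

LEFT JOIN keeps every authors row; unmatched ones get NULL for books columns.
Group by authors.id and compute SUM(b.pages). SUM over an all-NULL group is NULL.
  1: ids {1, 4, 6, 8} → SUM(b.pages)=2227
  6: ids {2, 3, 5, 7} → SUM(b.pages)=1609
  8: ids {—} → SUM(b.pages)=NULL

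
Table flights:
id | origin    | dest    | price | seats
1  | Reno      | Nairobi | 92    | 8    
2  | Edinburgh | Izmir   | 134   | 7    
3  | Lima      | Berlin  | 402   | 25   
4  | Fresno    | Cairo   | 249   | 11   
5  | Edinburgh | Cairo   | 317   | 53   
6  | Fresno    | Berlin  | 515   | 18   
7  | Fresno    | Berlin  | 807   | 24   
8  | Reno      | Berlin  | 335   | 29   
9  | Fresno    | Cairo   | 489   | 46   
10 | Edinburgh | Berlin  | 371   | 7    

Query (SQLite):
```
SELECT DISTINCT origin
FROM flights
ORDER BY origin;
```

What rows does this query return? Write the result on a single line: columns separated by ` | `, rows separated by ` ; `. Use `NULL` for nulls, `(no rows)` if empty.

Edinburgh ; Fresno ; Lima ; Reno

Collect distinct origin values from flights.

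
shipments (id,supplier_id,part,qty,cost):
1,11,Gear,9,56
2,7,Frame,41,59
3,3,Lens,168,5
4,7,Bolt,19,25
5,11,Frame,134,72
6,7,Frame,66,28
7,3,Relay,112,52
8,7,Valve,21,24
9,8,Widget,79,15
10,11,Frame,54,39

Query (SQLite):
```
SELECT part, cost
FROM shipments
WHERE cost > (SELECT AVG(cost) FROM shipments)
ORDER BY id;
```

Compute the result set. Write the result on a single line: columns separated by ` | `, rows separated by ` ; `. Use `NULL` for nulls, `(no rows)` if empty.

Gear | 56 ; Frame | 59 ; Frame | 72 ; Relay | 52 ; Frame | 39

Scalar subquery: AVG(cost) over all shipments rows = 37.5.
Keep rows where cost > that value.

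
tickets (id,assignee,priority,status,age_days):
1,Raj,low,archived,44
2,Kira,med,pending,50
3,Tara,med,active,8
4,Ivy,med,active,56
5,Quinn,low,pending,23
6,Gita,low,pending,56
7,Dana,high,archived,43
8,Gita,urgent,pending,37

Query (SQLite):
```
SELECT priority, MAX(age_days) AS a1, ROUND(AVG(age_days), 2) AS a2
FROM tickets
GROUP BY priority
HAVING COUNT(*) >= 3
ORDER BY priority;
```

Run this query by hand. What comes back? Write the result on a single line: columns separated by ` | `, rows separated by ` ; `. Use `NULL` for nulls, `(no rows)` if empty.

low | 56 | 41 ; med | 56 | 38

Group tickets by priority.
Per group compute: MAX(age_days), ROUND(AVG(age_days), 2).
HAVING: drop groups with fewer than 3 rows.
  high: ids {7} → MAX(age_days)=43, ROUND(AVG(age_days), 2)=43
  low: ids {1, 5, 6} → MAX(age_days)=56, ROUND(AVG(age_days), 2)=41
  med: ids {2, 3, 4} → MAX(age_days)=56, ROUND(AVG(age_days), 2)=38
  urgent: ids {8} → MAX(age_days)=37, ROUND(AVG(age_days), 2)=37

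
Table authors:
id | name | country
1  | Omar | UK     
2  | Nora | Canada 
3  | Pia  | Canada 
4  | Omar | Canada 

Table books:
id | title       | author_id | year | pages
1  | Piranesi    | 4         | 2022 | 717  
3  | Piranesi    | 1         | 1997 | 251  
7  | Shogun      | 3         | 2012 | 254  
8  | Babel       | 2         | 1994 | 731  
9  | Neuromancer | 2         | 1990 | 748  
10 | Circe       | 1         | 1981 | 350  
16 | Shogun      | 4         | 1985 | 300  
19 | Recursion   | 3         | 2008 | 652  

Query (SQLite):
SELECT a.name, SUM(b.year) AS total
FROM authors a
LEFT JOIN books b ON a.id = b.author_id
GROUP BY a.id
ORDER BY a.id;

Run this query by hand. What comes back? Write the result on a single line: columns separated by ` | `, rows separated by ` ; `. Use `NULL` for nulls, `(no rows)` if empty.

LEFT JOIN keeps every authors row; unmatched ones get NULL for books columns.
Group by authors.id and compute SUM(b.year). SUM over an all-NULL group is NULL.
  1: ids {3, 10} → SUM(b.year)=3978
  2: ids {8, 9} → SUM(b.year)=3984
  3: ids {7, 19} → SUM(b.year)=4020
  4: ids {1, 16} → SUM(b.year)=4007

Omar | 3978 ; Nora | 3984 ; Pia | 4020 ; Omar | 4007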